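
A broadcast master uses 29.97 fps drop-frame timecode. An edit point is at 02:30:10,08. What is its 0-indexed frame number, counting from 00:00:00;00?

As if non-drop at 30 labels/s: (2 × 3600 + 30 × 60 + 10) × 30 + 8 = 270308.
Minute boundaries passed: 150; those not divisible by 10: 150 − 15 = 135; dropped labels = 2 × 135 = 270.
Actual frame index = 270308 − 270 = 270038.

270038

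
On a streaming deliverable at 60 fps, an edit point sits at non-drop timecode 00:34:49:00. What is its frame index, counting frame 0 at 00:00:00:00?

Total seconds to the label: (0 × 3600 + 34 × 60 + 49) = 2089.
Frame index = 2089 × 60 + 0 = 125340.

125340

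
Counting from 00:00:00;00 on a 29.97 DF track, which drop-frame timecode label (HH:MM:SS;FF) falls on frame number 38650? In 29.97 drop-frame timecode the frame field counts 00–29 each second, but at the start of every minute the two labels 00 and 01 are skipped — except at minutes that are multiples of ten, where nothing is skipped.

Each 10-minute DF block holds 10 × 60 × 30 − 9 × 2 = 17982 frames. 38650 ÷ 17982 → 2 full blocks, remainder 2686.
Within the partial block the first minute is 1800 frames and each further minute 1798, so 1 further minute boundary passed. Total skipped labels = 18 × 2 + 2 × 1 = 38.
Non-drop label index = 38650 + 38 = 38688; at 30 labels/s that is 00:21:29:18, i.e. DF 00:21:29;18.

00:21:29;18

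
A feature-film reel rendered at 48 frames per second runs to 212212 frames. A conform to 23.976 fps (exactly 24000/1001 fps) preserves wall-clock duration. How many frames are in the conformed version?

Target frames = source frames × (target rate / source rate) = 212212 × (24000/1001)/(48) = 212212 × 500/1001 = 106000.

106000 frames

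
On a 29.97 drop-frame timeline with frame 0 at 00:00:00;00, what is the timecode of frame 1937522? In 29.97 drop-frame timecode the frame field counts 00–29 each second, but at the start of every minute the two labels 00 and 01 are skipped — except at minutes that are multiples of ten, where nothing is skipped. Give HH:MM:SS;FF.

17:57:28;22

Each 10-minute DF block holds 10 × 60 × 30 − 9 × 2 = 17982 frames. 1937522 ÷ 17982 → 107 full blocks, remainder 13448.
Within the partial block the first minute is 1800 frames and each further minute 1798, so 7 further minute boundaries passed. Total skipped labels = 18 × 107 + 2 × 7 = 1940.
Non-drop label index = 1937522 + 1940 = 1939462; at 30 labels/s that is 17:57:28:22, i.e. DF 17:57:28;22.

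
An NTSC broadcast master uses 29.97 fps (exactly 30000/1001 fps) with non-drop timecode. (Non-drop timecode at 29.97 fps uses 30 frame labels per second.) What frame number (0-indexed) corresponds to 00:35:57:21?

Total seconds to the label: (0 × 3600 + 35 × 60 + 57) = 2157.
Frame index = 2157 × 30 + 21 = 64731.

64731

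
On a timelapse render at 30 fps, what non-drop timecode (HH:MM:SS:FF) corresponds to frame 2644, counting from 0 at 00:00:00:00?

2644 ÷ 30 = 88 full seconds, remainder 4 frames.
88 s = 0 h 1 min 28 s.
Timecode: 00:01:28:04.

00:01:28:04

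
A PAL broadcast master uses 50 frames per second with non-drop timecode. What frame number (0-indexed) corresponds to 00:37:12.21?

Total seconds to the label: (0 × 3600 + 37 × 60 + 12) = 2232.
Frame index = 2232 × 50 + 21 = 111621.

111621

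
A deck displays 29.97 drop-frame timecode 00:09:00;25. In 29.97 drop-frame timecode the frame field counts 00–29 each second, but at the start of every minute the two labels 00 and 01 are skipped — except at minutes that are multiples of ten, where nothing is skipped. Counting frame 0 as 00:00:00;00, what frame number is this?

16207

Complete 10-minute blocks: 0, each 17982 frames → 0.
Remaining 9 whole minutes in the current block: 1800 + 8 × 1798 = 16184 frames.
Within the current minute: 0 × 30 + 25 − 2 = 23 (labels ;00/;01 skipped at this minute). Total = 0 + 16184 + 23 = 16207.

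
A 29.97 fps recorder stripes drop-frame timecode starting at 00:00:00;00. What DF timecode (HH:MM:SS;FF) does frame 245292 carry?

02:16:24;18

Each 10-minute DF block holds 10 × 60 × 30 − 9 × 2 = 17982 frames. 245292 ÷ 17982 → 13 full blocks, remainder 11526.
Within the partial block the first minute is 1800 frames and each further minute 1798, so 6 further minute boundaries passed. Total skipped labels = 18 × 13 + 2 × 6 = 246.
Non-drop label index = 245292 + 246 = 245538; at 30 labels/s that is 02:16:24:18, i.e. DF 02:16:24;18.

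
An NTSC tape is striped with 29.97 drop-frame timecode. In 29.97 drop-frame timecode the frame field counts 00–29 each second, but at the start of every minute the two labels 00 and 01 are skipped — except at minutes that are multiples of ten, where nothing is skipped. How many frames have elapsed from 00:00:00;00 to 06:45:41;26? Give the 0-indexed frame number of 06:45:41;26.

Complete 10-minute blocks: 40, each 17982 frames → 719280.
Remaining 5 whole minutes in the current block: 1800 + 4 × 1798 = 8992 frames.
Within the current minute: 41 × 30 + 26 − 2 = 1254 (labels ;00/;01 skipped at this minute). Total = 719280 + 8992 + 1254 = 729526.

729526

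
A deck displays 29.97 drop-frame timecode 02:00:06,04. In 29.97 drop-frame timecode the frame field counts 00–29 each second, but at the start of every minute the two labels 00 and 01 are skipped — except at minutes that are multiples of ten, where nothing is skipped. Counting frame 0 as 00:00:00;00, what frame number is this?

215968

As if non-drop at 30 labels/s: (2 × 3600 + 0 × 60 + 6) × 30 + 4 = 216184.
Minute boundaries passed: 120; those not divisible by 10: 120 − 12 = 108; dropped labels = 2 × 108 = 216.
Actual frame index = 216184 − 216 = 215968.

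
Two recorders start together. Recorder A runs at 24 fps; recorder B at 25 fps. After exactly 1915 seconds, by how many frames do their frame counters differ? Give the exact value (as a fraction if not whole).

A emits 24 × 1915 = 45960 frames; B emits 25 × 1915 = 47875.
Difference = 1915 frames; B is ahead of A.

1915 frames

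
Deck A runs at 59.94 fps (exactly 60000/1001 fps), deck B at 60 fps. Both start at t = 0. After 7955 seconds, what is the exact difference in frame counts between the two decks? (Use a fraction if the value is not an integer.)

477300/1001 frames

A emits 60000/1001 × 7955 = 477300000/1001 frames; B emits 60 × 7955 = 477300.
Difference = 477300/1001 frames (≈ 476.8232); B is ahead of A.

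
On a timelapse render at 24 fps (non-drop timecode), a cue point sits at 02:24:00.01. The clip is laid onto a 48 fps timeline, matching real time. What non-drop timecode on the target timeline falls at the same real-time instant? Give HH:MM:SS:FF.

02:24:00:02

Source frame index: (2×3600 + 24×60 + 0) × 24 + 1 = 207361.
Real time: 207361 / (24) = 207361/24 s.
Target frame: (207361/24) × (48) = 414722.
At 48 labels/s: frame 414722 → 02:24:00:02.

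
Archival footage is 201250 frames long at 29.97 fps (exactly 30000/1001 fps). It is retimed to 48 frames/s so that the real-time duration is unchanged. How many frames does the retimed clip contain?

322322 frames

Target frames = source frames × (target rate / source rate) = 201250 × (48)/(30000/1001) = 201250 × 1001/625 = 322322.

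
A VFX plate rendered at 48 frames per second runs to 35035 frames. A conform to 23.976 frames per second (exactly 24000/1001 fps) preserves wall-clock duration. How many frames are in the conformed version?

17500 frames

Target frames = source frames × (target rate / source rate) = 35035 × (24000/1001)/(48) = 35035 × 500/1001 = 17500.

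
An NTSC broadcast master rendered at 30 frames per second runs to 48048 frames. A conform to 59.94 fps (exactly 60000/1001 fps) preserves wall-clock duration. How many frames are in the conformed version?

96000 frames

Target frames = source frames × (target rate / source rate) = 48048 × (60000/1001)/(30) = 48048 × 2000/1001 = 96000.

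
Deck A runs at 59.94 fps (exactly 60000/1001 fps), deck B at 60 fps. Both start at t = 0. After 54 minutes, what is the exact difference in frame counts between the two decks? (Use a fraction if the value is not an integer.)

194400/1001 frames

54 min = 3240 s.
A emits 60000/1001 × 3240 = 194400000/1001 frames; B emits 60 × 3240 = 194400.
Difference = 194400/1001 frames (≈ 194.2058); B is ahead of A.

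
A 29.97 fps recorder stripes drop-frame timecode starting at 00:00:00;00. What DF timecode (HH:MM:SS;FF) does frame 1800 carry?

00:01:00;02

Each 10-minute DF block holds 10 × 60 × 30 − 9 × 2 = 17982 frames. 1800 ÷ 17982 → 0 full blocks, remainder 1800.
Within the partial block the first minute is 1800 frames and each further minute 1798, so 1 further minute boundary passed. Total skipped labels = 18 × 0 + 2 × 1 = 2.
Non-drop label index = 1800 + 2 = 1802; at 30 labels/s that is 00:01:00:02, i.e. DF 00:01:00;02.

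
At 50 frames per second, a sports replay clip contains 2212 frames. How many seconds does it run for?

44.24 seconds

Running time = 2212 / (50) = 44.24 s.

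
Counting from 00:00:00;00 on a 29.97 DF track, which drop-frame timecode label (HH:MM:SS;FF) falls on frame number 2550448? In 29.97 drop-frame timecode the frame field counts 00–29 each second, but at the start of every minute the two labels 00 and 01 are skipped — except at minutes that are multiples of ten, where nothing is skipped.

23:38:20;02

Each 10-minute DF block holds 10 × 60 × 30 − 9 × 2 = 17982 frames. 2550448 ÷ 17982 → 141 full blocks, remainder 14986.
Within the partial block the first minute is 1800 frames and each further minute 1798, so 8 further minute boundaries passed. Total skipped labels = 18 × 141 + 2 × 8 = 2554.
Non-drop label index = 2550448 + 2554 = 2553002; at 30 labels/s that is 23:38:20:02, i.e. DF 23:38:20;02.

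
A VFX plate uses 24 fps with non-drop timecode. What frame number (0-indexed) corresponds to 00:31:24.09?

Total seconds to the label: (0 × 3600 + 31 × 60 + 24) = 1884.
Frame index = 1884 × 24 + 9 = 45225.

45225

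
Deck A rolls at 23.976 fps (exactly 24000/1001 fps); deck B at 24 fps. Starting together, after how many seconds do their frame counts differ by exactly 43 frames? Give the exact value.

The gap grows by |24 − 24000/1001| = 24/1001 frames per second.
Time for a 43-frame gap: 43 ÷ (24/1001) = 43043/24 s.

43043/24 seconds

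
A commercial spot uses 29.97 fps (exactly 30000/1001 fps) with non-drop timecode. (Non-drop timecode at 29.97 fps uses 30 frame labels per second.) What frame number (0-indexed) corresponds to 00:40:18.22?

frame 72562

Total seconds to the label: (0 × 3600 + 40 × 60 + 18) = 2418.
Frame index = 2418 × 30 + 22 = 72562.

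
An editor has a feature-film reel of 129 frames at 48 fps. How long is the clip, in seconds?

Running time = 129 / (48) = 2.6875 s.

2.6875 seconds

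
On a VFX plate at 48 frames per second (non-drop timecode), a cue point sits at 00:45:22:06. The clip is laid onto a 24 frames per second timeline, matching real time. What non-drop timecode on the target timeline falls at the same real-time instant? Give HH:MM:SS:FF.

00:45:22:03

Source frame index: (0×3600 + 45×60 + 22) × 48 + 6 = 130662.
Real time: 130662 / (48) = 21777/8 s.
Target frame: (21777/8) × (24) = 65331.
At 24 labels/s: frame 65331 → 00:45:22:03.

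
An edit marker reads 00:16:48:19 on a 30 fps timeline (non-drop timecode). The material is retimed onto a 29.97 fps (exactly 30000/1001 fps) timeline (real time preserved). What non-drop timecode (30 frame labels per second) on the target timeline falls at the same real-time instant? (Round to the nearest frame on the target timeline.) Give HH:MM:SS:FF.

Source frame index: (0×3600 + 16×60 + 48) × 30 + 19 = 30259.
Real time: 30259 / (30) = 30259/30 s.
Target frame: (30259/30) × (30000/1001) = 30259000/1001 ≈ 30228.771 → 30229.
At 30 labels/s: frame 30229 → 00:16:47:19.

00:16:47:19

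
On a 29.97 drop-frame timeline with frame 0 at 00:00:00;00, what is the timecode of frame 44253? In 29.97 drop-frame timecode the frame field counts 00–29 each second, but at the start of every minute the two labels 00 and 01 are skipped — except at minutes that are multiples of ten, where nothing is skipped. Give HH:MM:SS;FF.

Ten DF minutes hold 17982 frames, so frame 44253 lies in block 2 (frames 35964–53945) with 8289 frames into that block.
The block's first minute is 1800 frames and the rest 1798 each; 8289 frames reaches minute 4, so 2 × 18 + 4 × 2 = 44 labels have been skipped so far.
Adding those back, label number 44253 + 44 = 44297 at 30 labels/s is 1476 s + 17 f = 0 h 24 min 36 s frame 17, i.e. 00:24:36;17.

00:24:36;17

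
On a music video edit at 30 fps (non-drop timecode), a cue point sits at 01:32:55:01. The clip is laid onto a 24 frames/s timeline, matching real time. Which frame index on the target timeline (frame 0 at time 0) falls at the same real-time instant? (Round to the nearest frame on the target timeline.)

frame 133801

Source frame index: (1×3600 + 32×60 + 55) × 30 + 1 = 167251.
Real time: 167251 / (30) = 167251/30 s.
Target frame: (167251/30) × (24) = 669004/5 ≈ 133800.800 → 133801.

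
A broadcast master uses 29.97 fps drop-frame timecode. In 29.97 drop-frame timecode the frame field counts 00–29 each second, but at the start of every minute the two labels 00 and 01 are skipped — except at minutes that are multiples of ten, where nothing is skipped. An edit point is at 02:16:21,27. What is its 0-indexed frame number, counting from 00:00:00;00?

Complete 10-minute blocks: 13, each 17982 frames → 233766.
Remaining 6 whole minutes in the current block: 1800 + 5 × 1798 = 10790 frames.
Within the current minute: 21 × 30 + 27 − 2 = 655 (labels ;00/;01 skipped at this minute). Total = 233766 + 10790 + 655 = 245211.

245211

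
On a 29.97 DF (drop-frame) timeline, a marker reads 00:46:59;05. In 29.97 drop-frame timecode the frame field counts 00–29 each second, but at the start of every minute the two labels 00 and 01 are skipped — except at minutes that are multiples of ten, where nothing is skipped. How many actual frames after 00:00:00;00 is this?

84491

As if non-drop at 30 labels/s: (0 × 3600 + 46 × 60 + 59) × 30 + 5 = 84575.
Minute boundaries passed: 46; those not divisible by 10: 46 − 4 = 42; dropped labels = 2 × 42 = 84.
Actual frame index = 84575 − 84 = 84491.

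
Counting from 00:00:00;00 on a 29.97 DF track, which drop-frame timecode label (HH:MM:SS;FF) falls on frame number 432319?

Each 10-minute DF block holds 10 × 60 × 30 − 9 × 2 = 17982 frames. 432319 ÷ 17982 → 24 full blocks, remainder 751.
Within the partial block the first minute is 1800 frames and each further minute 1798, so 0 further minute boundaries passed. Total skipped labels = 18 × 24 + 2 × 0 = 432.
Non-drop label index = 432319 + 432 = 432751; at 30 labels/s that is 04:00:25:01, i.e. DF 04:00:25;01.

04:00:25;01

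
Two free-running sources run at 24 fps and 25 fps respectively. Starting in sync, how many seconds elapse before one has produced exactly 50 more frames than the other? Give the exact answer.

The gap grows by |25 − 24| = 1 frame per second.
Time for a 50-frame gap: 50 ÷ (1) = 50 s.

50 seconds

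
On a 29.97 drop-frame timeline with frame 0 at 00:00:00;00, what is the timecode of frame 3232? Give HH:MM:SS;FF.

00:01:47;24

Each 10-minute DF block holds 10 × 60 × 30 − 9 × 2 = 17982 frames. 3232 ÷ 17982 → 0 full blocks, remainder 3232.
Within the partial block the first minute is 1800 frames and each further minute 1798, so 1 further minute boundary passed. Total skipped labels = 18 × 0 + 2 × 1 = 2.
Non-drop label index = 3232 + 2 = 3234; at 30 labels/s that is 00:01:47:24, i.e. DF 00:01:47;24.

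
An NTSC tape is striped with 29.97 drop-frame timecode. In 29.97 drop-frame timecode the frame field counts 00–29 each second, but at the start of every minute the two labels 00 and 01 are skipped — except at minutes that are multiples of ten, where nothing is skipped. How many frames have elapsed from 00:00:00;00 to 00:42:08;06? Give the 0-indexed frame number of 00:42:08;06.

As if non-drop at 30 labels/s: (0 × 3600 + 42 × 60 + 8) × 30 + 6 = 75846.
Minute boundaries passed: 42; those not divisible by 10: 42 − 4 = 38; dropped labels = 2 × 38 = 76.
Actual frame index = 75846 − 76 = 75770.

75770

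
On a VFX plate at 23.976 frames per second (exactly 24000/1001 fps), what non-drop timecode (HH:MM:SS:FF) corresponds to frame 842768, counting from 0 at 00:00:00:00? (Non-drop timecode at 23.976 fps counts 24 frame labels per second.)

842768 ÷ 24 = 35115 full seconds, remainder 8 frames.
35115 s = 9 h 45 min 15 s.
Timecode: 09:45:15:08.

09:45:15:08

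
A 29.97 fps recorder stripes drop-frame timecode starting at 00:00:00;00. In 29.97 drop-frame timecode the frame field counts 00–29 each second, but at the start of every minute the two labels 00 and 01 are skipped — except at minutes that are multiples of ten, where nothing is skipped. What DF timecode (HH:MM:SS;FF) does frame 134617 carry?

01:14:51;21

Each 10-minute DF block holds 10 × 60 × 30 − 9 × 2 = 17982 frames. 134617 ÷ 17982 → 7 full blocks, remainder 8743.
Within the partial block the first minute is 1800 frames and each further minute 1798, so 4 further minute boundaries passed. Total skipped labels = 18 × 7 + 2 × 4 = 134.
Non-drop label index = 134617 + 134 = 134751; at 30 labels/s that is 01:14:51:21, i.e. DF 01:14:51;21.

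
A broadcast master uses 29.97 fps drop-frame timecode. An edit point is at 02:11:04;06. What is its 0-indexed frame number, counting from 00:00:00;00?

235690

Complete 10-minute blocks: 13, each 17982 frames → 233766.
Remaining 1 whole minute in the current block: 1800 + 0 × 1798 = 1800 frames.
Within the current minute: 4 × 30 + 6 − 2 = 124 (labels ;00/;01 skipped at this minute). Total = 233766 + 1800 + 124 = 235690.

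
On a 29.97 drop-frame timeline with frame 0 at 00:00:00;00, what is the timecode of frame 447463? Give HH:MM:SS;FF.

04:08:50;11

Ten DF minutes hold 17982 frames, so frame 447463 lies in block 24 (frames 431568–449549) with 15895 frames into that block.
The block's first minute is 1800 frames and the rest 1798 each; 15895 frames reaches minute 8, so 24 × 18 + 8 × 2 = 448 labels have been skipped so far.
Adding those back, label number 447463 + 448 = 447911 at 30 labels/s is 14930 s + 11 f = 4 h 8 min 50 s frame 11, i.e. 04:08:50;11.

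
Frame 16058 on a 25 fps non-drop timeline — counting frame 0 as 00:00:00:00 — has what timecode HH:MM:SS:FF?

00:10:42:08

16058 ÷ 25 = 642 full seconds, remainder 8 frames.
642 s = 0 h 10 min 42 s.
Timecode: 00:10:42:08.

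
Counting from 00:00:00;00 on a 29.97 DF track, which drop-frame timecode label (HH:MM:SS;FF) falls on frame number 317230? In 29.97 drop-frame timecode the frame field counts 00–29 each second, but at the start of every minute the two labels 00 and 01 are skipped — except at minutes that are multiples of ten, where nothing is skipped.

Ten DF minutes hold 17982 frames, so frame 317230 lies in block 17 (frames 305694–323675) with 11536 frames into that block.
The block's first minute is 1800 frames and the rest 1798 each; 11536 frames reaches minute 6, so 17 × 18 + 6 × 2 = 318 labels have been skipped so far.
Adding those back, label number 317230 + 318 = 317548 at 30 labels/s is 10584 s + 28 f = 2 h 56 min 24 s frame 28, i.e. 02:56:24;28.

02:56:24;28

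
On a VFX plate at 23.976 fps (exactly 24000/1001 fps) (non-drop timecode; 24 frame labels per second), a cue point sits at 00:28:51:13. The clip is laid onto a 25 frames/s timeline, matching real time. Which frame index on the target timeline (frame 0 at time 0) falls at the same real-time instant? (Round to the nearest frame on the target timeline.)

frame 43332

Source frame index: (0×3600 + 28×60 + 51) × 24 + 13 = 41557.
Real time: 41557 / (24000/1001) = 41598557/24000 s.
Target frame: (41598557/24000) × (25) = 41598557/960 ≈ 43331.830 → 43332.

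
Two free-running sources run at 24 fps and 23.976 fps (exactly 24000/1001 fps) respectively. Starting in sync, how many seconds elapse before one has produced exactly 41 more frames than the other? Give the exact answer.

The gap grows by |24000/1001 − 24| = 24/1001 frames per second.
Time for a 41-frame gap: 41 ÷ (24/1001) = 41041/24 s.

41041/24 seconds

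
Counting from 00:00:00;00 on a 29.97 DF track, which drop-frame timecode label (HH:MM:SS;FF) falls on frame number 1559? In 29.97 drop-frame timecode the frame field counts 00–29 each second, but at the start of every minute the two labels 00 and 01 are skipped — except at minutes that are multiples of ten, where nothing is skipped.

00:00:51;29

Each 10-minute DF block holds 10 × 60 × 30 − 9 × 2 = 17982 frames. 1559 ÷ 17982 → 0 full blocks, remainder 1559.
Within the partial block the first minute is 1800 frames and each further minute 1798, so 0 further minute boundaries passed. Total skipped labels = 18 × 0 + 2 × 0 = 0.
Non-drop label index = 1559 + 0 = 1559; at 30 labels/s that is 00:00:51:29, i.e. DF 00:00:51;29.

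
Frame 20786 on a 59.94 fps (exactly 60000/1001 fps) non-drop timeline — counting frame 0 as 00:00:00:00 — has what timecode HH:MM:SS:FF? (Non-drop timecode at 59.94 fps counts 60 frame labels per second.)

00:05:46:26

20786 ÷ 60 = 346 full seconds, remainder 26 frames.
346 s = 0 h 5 min 46 s.
Timecode: 00:05:46:26.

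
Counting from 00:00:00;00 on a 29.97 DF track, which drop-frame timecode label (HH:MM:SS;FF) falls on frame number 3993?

Ten DF minutes hold 17982 frames, so frame 3993 lies in block 0 (frames 0–17981) with 3993 frames into that block.
The block's first minute is 1800 frames and the rest 1798 each; 3993 frames reaches minute 2, so 0 × 18 + 2 × 2 = 4 labels have been skipped so far.
Adding those back, label number 3993 + 4 = 3997 at 30 labels/s is 133 s + 7 f = 0 h 2 min 13 s frame 7, i.e. 00:02:13;07.

00:02:13;07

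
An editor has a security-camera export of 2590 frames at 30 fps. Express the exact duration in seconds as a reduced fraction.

Running time = 2590 ÷ (30) = 2590 × 1/30 = 259/3 s.

259/3 seconds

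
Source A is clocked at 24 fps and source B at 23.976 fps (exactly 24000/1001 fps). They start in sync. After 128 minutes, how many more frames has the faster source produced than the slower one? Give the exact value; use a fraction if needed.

128 min = 7680 s.
A emits 24 × 7680 = 184320 frames; B emits 24000/1001 × 7680 = 184320000/1001.
Difference = 184320/1001 frames (≈ 184.1359); B is behind A.

184320/1001 frames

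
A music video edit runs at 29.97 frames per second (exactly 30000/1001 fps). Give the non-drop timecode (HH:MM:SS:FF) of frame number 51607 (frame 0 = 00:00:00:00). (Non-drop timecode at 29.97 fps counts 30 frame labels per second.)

51607 ÷ 30 = 1720 full seconds, remainder 7 frames.
1720 s = 0 h 28 min 40 s.
Timecode: 00:28:40:07.

00:28:40:07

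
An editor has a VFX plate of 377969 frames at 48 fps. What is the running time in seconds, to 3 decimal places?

7874.354 seconds

Running time = 377969 × 1/48 = 377969/48 s ≈ 7874.354 s.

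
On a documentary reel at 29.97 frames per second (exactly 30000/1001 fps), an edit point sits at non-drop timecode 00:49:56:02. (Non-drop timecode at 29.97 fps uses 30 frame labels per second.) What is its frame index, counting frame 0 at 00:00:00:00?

Total seconds to the label: (0 × 3600 + 49 × 60 + 56) = 2996.
Frame index = 2996 × 30 + 2 = 89882.

89882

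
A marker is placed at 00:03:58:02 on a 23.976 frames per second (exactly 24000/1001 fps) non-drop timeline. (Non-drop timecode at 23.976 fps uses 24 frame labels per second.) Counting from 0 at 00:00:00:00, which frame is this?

frame 5714

Total seconds to the label: (0 × 3600 + 3 × 60 + 58) = 238.
Frame index = 238 × 24 + 2 = 5714.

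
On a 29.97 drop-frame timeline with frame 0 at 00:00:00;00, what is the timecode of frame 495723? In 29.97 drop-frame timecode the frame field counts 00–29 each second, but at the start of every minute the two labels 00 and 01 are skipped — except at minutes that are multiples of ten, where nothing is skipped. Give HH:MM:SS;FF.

04:35:40;19

Each 10-minute DF block holds 10 × 60 × 30 − 9 × 2 = 17982 frames. 495723 ÷ 17982 → 27 full blocks, remainder 10209.
Within the partial block the first minute is 1800 frames and each further minute 1798, so 5 further minute boundaries passed. Total skipped labels = 18 × 27 + 2 × 5 = 496.
Non-drop label index = 495723 + 496 = 496219; at 30 labels/s that is 04:35:40:19, i.e. DF 04:35:40;19.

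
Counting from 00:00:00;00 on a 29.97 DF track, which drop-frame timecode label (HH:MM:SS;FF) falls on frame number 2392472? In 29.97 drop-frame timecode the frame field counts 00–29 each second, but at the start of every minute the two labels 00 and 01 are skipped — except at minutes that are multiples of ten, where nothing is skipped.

22:10:28;26

Each 10-minute DF block holds 10 × 60 × 30 − 9 × 2 = 17982 frames. 2392472 ÷ 17982 → 133 full blocks, remainder 866.
Within the partial block the first minute is 1800 frames and each further minute 1798, so 0 further minute boundaries passed. Total skipped labels = 18 × 133 + 2 × 0 = 2394.
Non-drop label index = 2392472 + 2394 = 2394866; at 30 labels/s that is 22:10:28:26, i.e. DF 22:10:28;26.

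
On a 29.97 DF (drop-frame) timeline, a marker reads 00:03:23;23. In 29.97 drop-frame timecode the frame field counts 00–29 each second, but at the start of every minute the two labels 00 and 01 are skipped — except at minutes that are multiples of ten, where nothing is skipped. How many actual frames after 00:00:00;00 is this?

6107

As if non-drop at 30 labels/s: (0 × 3600 + 3 × 60 + 23) × 30 + 23 = 6113.
Minute boundaries passed: 3; those not divisible by 10: 3 − 0 = 3; dropped labels = 2 × 3 = 6.
Actual frame index = 6113 − 6 = 6107.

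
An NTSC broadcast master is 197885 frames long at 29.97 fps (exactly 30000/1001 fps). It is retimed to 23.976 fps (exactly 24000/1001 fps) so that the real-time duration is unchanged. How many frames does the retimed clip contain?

Target frames = source frames × (target rate / source rate) = 197885 × (24000/1001)/(30000/1001) = 197885 × 4/5 = 158308.

158308 frames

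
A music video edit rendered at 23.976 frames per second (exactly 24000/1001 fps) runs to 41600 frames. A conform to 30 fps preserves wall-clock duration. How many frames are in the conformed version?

Target frames = source frames × (target rate / source rate) = 41600 × (30)/(24000/1001) = 41600 × 1001/800 = 52052.

52052 frames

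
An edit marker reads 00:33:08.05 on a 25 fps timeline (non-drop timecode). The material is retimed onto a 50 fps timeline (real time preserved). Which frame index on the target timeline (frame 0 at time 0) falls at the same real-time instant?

frame 99410

Source frame index: (0×3600 + 33×60 + 8) × 25 + 5 = 49705.
Real time: 49705 / (25) = 9941/5 s.
Target frame: (9941/5) × (50) = 99410.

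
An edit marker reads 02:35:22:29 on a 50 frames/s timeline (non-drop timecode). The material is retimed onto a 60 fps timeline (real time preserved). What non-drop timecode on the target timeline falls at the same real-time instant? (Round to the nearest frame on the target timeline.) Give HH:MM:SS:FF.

Source frame index: (2×3600 + 35×60 + 22) × 50 + 29 = 466129.
Real time: 466129 / (50) = 466129/50 s.
Target frame: (466129/50) × (60) = 2796774/5 ≈ 559354.800 → 559355.
At 60 labels/s: frame 559355 → 02:35:22:35.

02:35:22:35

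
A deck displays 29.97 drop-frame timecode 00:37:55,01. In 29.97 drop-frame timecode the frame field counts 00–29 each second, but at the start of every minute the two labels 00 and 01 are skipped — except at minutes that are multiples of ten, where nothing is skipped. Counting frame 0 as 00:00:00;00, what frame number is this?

68183

As if non-drop at 30 labels/s: (0 × 3600 + 37 × 60 + 55) × 30 + 1 = 68251.
Minute boundaries passed: 37; those not divisible by 10: 37 − 3 = 34; dropped labels = 2 × 34 = 68.
Actual frame index = 68251 − 68 = 68183.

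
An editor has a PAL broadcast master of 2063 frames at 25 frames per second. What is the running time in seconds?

82.52 seconds

Running time = 2063 / (25) = 82.52 s.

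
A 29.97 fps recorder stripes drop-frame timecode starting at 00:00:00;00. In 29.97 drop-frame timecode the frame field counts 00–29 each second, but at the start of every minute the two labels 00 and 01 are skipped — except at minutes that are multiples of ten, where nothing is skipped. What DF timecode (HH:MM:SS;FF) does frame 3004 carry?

Ten DF minutes hold 17982 frames, so frame 3004 lies in block 0 (frames 0–17981) with 3004 frames into that block.
The block's first minute is 1800 frames and the rest 1798 each; 3004 frames reaches minute 1, so 0 × 18 + 1 × 2 = 2 labels have been skipped so far.
Adding those back, label number 3004 + 2 = 3006 at 30 labels/s is 100 s + 6 f = 0 h 1 min 40 s frame 6, i.e. 00:01:40;06.

00:01:40;06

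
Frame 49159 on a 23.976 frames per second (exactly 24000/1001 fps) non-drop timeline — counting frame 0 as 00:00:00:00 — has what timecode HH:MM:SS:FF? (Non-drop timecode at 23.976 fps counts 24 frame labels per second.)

49159 ÷ 24 = 2048 full seconds, remainder 7 frames.
2048 s = 0 h 34 min 8 s.
Timecode: 00:34:08:07.

00:34:08:07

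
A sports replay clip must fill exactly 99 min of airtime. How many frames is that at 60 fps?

356400 frames

99 min = 5940 s.
Frames = 5940 × 60 = 356400.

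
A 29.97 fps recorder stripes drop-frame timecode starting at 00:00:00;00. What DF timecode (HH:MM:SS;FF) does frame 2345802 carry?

Ten DF minutes hold 17982 frames, so frame 2345802 lies in block 130 (frames 2337660–2355641) with 8142 frames into that block.
The block's first minute is 1800 frames and the rest 1798 each; 8142 frames reaches minute 4, so 130 × 18 + 4 × 2 = 2348 labels have been skipped so far.
Adding those back, label number 2345802 + 2348 = 2348150 at 30 labels/s is 78271 s + 20 f = 21 h 44 min 31 s frame 20, i.e. 21:44:31;20.

21:44:31;20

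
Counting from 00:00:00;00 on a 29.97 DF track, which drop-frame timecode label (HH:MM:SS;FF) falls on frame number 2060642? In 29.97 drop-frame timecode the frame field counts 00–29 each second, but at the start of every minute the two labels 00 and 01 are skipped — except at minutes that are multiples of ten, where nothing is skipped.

Each 10-minute DF block holds 10 × 60 × 30 − 9 × 2 = 17982 frames. 2060642 ÷ 17982 → 114 full blocks, remainder 10694.
Within the partial block the first minute is 1800 frames and each further minute 1798, so 5 further minute boundaries passed. Total skipped labels = 18 × 114 + 2 × 5 = 2062.
Non-drop label index = 2060642 + 2062 = 2062704; at 30 labels/s that is 19:05:56:24, i.e. DF 19:05:56;24.

19:05:56;24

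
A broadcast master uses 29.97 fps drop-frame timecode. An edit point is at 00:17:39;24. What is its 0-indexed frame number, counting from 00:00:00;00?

As if non-drop at 30 labels/s: (0 × 3600 + 17 × 60 + 39) × 30 + 24 = 31794.
Minute boundaries passed: 17; those not divisible by 10: 17 − 1 = 16; dropped labels = 2 × 16 = 32.
Actual frame index = 31794 − 32 = 31762.

31762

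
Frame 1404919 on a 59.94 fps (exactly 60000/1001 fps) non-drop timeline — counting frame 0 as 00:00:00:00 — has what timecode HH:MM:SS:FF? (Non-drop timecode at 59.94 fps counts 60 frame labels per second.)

06:30:15:19

1404919 ÷ 60 = 23415 full seconds, remainder 19 frames.
23415 s = 6 h 30 min 15 s.
Timecode: 06:30:15:19.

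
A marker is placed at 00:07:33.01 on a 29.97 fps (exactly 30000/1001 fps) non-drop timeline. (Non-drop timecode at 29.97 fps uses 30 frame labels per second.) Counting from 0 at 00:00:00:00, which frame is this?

13591

Total seconds to the label: (0 × 3600 + 7 × 60 + 33) = 453.
Frame index = 453 × 30 + 1 = 13591.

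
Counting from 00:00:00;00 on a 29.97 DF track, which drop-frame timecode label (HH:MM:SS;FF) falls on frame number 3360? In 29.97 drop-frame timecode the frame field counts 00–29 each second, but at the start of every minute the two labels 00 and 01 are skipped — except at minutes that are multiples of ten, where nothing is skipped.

Each 10-minute DF block holds 10 × 60 × 30 − 9 × 2 = 17982 frames. 3360 ÷ 17982 → 0 full blocks, remainder 3360.
Within the partial block the first minute is 1800 frames and each further minute 1798, so 1 further minute boundary passed. Total skipped labels = 18 × 0 + 2 × 1 = 2.
Non-drop label index = 3360 + 2 = 3362; at 30 labels/s that is 00:01:52:02, i.e. DF 00:01:52;02.

00:01:52;02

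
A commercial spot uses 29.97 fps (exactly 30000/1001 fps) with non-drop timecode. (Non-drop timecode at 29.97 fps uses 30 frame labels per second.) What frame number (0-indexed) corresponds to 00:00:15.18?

frame 468

Total seconds to the label: (0 × 3600 + 0 × 60 + 15) = 15.
Frame index = 15 × 30 + 18 = 468.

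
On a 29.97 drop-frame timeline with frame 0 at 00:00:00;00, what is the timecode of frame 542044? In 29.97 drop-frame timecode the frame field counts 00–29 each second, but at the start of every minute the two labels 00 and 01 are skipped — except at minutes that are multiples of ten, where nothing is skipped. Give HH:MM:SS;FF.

05:01:26;06

Ten DF minutes hold 17982 frames, so frame 542044 lies in block 30 (frames 539460–557441) with 2584 frames into that block.
The block's first minute is 1800 frames and the rest 1798 each; 2584 frames reaches minute 1, so 30 × 18 + 1 × 2 = 542 labels have been skipped so far.
Adding those back, label number 542044 + 542 = 542586 at 30 labels/s is 18086 s + 6 f = 5 h 1 min 26 s frame 6, i.e. 05:01:26;06.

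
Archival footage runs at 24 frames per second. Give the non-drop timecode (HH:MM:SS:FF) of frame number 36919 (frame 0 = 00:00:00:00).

00:25:38:07

36919 ÷ 24 = 1538 full seconds, remainder 7 frames.
1538 s = 0 h 25 min 38 s.
Timecode: 00:25:38:07.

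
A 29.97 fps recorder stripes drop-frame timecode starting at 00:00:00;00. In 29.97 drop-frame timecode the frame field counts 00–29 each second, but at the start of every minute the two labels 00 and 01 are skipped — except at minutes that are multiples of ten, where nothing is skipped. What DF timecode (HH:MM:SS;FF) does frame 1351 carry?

Ten DF minutes hold 17982 frames, so frame 1351 lies in block 0 (frames 0–17981) with 1351 frames into that block.
The block's first minute is 1800 frames and the rest 1798 each; 1351 frames reaches minute 0, so 0 × 18 + 0 × 2 = 0 labels have been skipped so far.
Adding those back, label number 1351 + 0 = 1351 at 30 labels/s is 45 s + 1 f = 0 h 0 min 45 s frame 1, i.e. 00:00:45;01.

00:00:45;01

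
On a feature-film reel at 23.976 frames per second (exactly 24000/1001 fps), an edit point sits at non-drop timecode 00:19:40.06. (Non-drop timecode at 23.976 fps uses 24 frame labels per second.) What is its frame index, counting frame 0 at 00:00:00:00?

Total seconds to the label: (0 × 3600 + 19 × 60 + 40) = 1180.
Frame index = 1180 × 24 + 6 = 28326.

28326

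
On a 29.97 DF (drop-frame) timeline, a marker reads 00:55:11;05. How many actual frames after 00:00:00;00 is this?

99235

Complete 10-minute blocks: 5, each 17982 frames → 89910.
Remaining 5 whole minutes in the current block: 1800 + 4 × 1798 = 8992 frames.
Within the current minute: 11 × 30 + 5 − 2 = 333 (labels ;00/;01 skipped at this minute). Total = 89910 + 8992 + 333 = 99235.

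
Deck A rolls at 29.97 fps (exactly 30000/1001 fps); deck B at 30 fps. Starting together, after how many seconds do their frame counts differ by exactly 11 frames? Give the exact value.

The gap grows by |30 − 30000/1001| = 30/1001 frames per second.
Time for a 11-frame gap: 11 ÷ (30/1001) = 11011/30 s.

11011/30 seconds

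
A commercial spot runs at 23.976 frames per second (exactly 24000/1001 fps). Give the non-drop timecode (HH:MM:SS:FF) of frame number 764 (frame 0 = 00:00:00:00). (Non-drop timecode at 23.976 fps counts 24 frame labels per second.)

764 ÷ 24 = 31 full seconds, remainder 20 frames.
31 s = 0 h 0 min 31 s.
Timecode: 00:00:31:20.

00:00:31:20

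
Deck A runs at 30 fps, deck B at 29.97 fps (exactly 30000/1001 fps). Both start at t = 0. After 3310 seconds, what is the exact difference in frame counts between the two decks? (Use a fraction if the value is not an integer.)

A emits 30 × 3310 = 99300 frames; B emits 30000/1001 × 3310 = 99300000/1001.
Difference = 99300/1001 frames (≈ 99.2008); B is behind A.

99300/1001 frames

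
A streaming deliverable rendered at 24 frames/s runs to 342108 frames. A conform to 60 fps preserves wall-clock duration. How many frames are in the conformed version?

Frames at target rate = 342108 × (60) / (24) = 855270.

855270 frames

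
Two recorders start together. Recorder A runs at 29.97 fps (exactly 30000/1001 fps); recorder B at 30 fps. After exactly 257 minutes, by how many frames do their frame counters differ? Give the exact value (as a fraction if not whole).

257 min = 15420 s.
A emits 30000/1001 × 15420 = 462600000/1001 frames; B emits 30 × 15420 = 462600.
Difference = 462600/1001 frames (≈ 462.1379); B is ahead of A.

462600/1001 frames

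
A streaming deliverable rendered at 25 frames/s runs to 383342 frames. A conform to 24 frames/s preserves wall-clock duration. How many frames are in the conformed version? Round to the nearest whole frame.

Frames at target rate = 383342 × (24) / (25) = 9200208/25 ≈ 368008.320.
Nearest whole frame: 368008.

368008 frames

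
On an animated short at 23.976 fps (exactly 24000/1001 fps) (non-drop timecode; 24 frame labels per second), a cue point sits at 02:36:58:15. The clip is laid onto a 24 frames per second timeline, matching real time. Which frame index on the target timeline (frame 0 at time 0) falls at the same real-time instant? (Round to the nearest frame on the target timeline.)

Source frame index: (2×3600 + 36×60 + 58) × 24 + 15 = 226047.
Real time: 226047 / (24000/1001) = 75424349/8000 s.
Target frame: (75424349/8000) × (24) = 226273047/1000 ≈ 226273.047 → 226273.

frame 226273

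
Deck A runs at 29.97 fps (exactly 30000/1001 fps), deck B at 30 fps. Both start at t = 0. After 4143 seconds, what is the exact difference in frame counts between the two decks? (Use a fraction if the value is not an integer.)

A emits 30000/1001 × 4143 = 124290000/1001 frames; B emits 30 × 4143 = 124290.
Difference = 124290/1001 frames (≈ 124.1658); B is ahead of A.

124290/1001 frames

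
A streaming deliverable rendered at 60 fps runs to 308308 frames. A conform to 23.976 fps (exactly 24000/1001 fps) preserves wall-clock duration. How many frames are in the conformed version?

123200 frames

Target frames = source frames × (target rate / source rate) = 308308 × (24000/1001)/(60) = 308308 × 400/1001 = 123200.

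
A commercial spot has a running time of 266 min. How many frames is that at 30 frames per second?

266 min = 15960 s.
Frames = 15960 × 30 = 478800.

478800 frames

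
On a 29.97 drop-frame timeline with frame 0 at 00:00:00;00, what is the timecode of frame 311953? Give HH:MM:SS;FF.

Ten DF minutes hold 17982 frames, so frame 311953 lies in block 17 (frames 305694–323675) with 6259 frames into that block.
The block's first minute is 1800 frames and the rest 1798 each; 6259 frames reaches minute 3, so 17 × 18 + 3 × 2 = 312 labels have been skipped so far.
Adding those back, label number 311953 + 312 = 312265 at 30 labels/s is 10408 s + 25 f = 2 h 53 min 28 s frame 25, i.e. 02:53:28;25.

02:53:28;25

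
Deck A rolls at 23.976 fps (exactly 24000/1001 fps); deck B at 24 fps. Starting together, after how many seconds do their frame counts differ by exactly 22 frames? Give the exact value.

The gap grows by |24 − 24000/1001| = 24/1001 frames per second.
Time for a 22-frame gap: 22 ÷ (24/1001) = 11011/12 s.

11011/12 seconds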